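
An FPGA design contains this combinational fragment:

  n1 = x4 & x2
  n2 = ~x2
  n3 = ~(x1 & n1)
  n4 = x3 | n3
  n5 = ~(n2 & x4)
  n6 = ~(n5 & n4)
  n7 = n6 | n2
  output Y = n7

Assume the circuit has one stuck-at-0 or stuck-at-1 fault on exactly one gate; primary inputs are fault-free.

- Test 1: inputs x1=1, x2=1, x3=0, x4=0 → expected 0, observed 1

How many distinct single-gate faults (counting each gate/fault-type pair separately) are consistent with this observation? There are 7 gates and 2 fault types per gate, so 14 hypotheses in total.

7

Fault-free: n1=0, n2=0, n3=1, n4=1, n5=1, n6=0, n7=0 → 0. Observed 1.
  n1 stuck-at-0: output 0 ✗
  n1 stuck-at-1: output 1 ✓
  n2 stuck-at-0: output 0 ✗
  n2 stuck-at-1: output 1 ✓
  n3 stuck-at-0: output 1 ✓
  n3 stuck-at-1: output 0 ✗
  n4 stuck-at-0: output 1 ✓
  n4 stuck-at-1: output 0 ✗
  n5 stuck-at-0: output 1 ✓
  n5 stuck-at-1: output 0 ✗
  n6 stuck-at-0: output 0 ✗
  n6 stuck-at-1: output 1 ✓
  n7 stuck-at-0: output 0 ✗
  n7 stuck-at-1: output 1 ✓
Consistent faults: {n1 stuck-at-1, n2 stuck-at-1, n3 stuck-at-0, n4 stuck-at-0, n5 stuck-at-0, n6 stuck-at-1, n7 stuck-at-1} — 7 in all.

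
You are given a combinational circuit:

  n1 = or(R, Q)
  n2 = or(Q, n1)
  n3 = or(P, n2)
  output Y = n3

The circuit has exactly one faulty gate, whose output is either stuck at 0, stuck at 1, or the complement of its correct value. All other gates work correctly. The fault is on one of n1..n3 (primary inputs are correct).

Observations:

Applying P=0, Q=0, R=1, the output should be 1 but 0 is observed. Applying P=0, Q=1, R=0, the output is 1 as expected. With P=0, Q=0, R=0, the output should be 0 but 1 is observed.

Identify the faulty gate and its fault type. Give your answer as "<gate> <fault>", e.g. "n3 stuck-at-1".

n1 inverted output

Fault-free values for test 1 (P=0, Q=0, R=1): n1=1, n2=1, n3=1, giving Y=1. Observed 0.
Test 1: faults giving observed 0 are {n1 stuck-at-0, n1 inverted output, n2 stuck-at-0, n2 inverted output, n3 stuck-at-0, n3 inverted output}.
Test 2 (P=0, Q=1, R=0): fault-free n1=1, n2=1, n3=1 → 1; observed 1. Eliminates n2 stuck-at-0, n2 inverted output, n3 stuck-at-0, n3 inverted output.
Test 3 (P=0, Q=0, R=0): fault-free n1=0, n2=0, n3=0 → 0; observed 1. Eliminates n1 stuck-at-0.
Only n1 inverted output is consistent with every test.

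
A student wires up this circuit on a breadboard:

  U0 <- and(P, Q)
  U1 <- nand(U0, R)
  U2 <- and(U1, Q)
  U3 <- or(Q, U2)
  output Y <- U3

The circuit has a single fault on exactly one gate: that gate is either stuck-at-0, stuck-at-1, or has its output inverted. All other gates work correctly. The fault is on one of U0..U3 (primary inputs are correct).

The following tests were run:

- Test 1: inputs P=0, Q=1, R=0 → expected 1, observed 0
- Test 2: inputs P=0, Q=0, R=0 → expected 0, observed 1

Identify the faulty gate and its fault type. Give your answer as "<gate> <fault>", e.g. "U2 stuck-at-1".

Fault-free values for test 1 (P=0, Q=1, R=0): U0=0, U1=1, U2=1, U3=1, giving Y=1. Observed 0.
Test 1: faults giving observed 0 are {U3 stuck-at-0, U3 inverted output}.
Test 2 (P=0, Q=0, R=0): fault-free U0=0, U1=1, U2=0, U3=0 → 0; observed 1. Eliminates U3 stuck-at-0.
Only U3 inverted output is consistent with every test.

U3 inverted output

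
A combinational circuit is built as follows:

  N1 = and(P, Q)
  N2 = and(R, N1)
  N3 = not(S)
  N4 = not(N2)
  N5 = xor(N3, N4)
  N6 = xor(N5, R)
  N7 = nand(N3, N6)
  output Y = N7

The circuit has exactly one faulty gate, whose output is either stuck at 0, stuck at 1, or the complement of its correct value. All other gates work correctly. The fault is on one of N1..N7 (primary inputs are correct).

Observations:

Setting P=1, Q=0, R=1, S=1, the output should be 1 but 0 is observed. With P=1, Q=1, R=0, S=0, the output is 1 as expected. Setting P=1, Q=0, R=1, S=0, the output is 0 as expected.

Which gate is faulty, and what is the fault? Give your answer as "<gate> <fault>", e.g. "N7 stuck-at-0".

N3 stuck-at-1

Fault-free values for test 1 (P=1, Q=0, R=1, S=1): N1=0, N2=0, N3=0, N4=1, N5=1, N6=0, N7=1, giving Y=1. Observed 0.
Test 1: faults giving observed 0 are {N3 stuck-at-1, N3 inverted output, N7 stuck-at-0, N7 inverted output}.
Test 2 (P=1, Q=1, R=0, S=0): fault-free N1=1, N2=0, N3=1, N4=1, N5=0, N6=0, N7=1 → 1; observed 1. Eliminates N7 stuck-at-0, N7 inverted output.
Test 3 (P=1, Q=0, R=1, S=0): fault-free N1=0, N2=0, N3=1, N4=1, N5=0, N6=1, N7=0 → 0; observed 0. Eliminates N3 inverted output.
Only N3 stuck-at-1 is consistent with every test.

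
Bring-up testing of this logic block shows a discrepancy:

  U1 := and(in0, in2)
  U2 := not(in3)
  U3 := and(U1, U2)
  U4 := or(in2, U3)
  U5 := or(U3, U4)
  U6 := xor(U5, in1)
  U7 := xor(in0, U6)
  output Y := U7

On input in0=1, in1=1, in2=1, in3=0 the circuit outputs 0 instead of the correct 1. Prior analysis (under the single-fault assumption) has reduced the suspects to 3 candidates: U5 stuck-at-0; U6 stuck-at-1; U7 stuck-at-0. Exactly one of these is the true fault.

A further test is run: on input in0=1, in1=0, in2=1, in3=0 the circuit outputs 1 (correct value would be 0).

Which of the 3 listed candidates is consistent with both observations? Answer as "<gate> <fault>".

Evaluate each candidate on input in0=1, in1=0, in2=1, in3=0:
  U5 stuck-at-0: U1=1, U2=1, U3=1, U4=1, U5=0 [stuck-at-0], U6=0, U7=1 → 1 — matches
  U6 stuck-at-1: U1=1, U2=1, U3=1, U4=1, U5=1, U6=1 [stuck-at-1], U7=0 → 0 — eliminated
  U7 stuck-at-0: U1=1, U2=1, U3=1, U4=1, U5=1, U6=1, U7=0 [stuck-at-0] → 0 — eliminated
Only U5 stuck-at-0 reproduces the observed 1.

U5 stuck-at-0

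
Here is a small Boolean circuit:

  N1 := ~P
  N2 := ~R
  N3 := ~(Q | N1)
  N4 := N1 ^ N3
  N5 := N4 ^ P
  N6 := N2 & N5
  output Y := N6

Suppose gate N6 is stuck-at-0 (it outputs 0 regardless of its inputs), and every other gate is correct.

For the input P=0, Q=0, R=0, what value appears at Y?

0

Propagate with N6 forced: N1=1, N2=1, N3=0, N4=1, N5=1, N6=0 [stuck-at-0].
So Y = 0. (Without the fault it would be 1.)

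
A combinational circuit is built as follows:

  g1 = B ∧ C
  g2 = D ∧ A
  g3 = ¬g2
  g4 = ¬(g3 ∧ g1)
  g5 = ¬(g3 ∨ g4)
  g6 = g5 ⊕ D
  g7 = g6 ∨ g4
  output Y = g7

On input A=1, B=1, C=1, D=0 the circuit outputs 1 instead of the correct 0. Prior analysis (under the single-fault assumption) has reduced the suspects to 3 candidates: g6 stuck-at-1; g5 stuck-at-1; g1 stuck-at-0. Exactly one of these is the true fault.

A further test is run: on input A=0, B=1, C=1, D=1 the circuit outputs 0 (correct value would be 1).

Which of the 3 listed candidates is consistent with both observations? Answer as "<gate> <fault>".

Evaluate each candidate on input A=0, B=1, C=1, D=1:
  g6 stuck-at-1: g1=1, g2=0, g3=1, g4=0, g5=0, g6=1 [stuck-at-1], g7=1 → 1 — eliminated
  g5 stuck-at-1: g1=1, g2=0, g3=1, g4=0, g5=1 [stuck-at-1], g6=0, g7=0 → 0 — matches
  g1 stuck-at-0: g1=0 [stuck-at-0], g2=0, g3=1, g4=1, g5=0, g6=1, g7=1 → 1 — eliminated
Only g5 stuck-at-1 reproduces the observed 0.

g5 stuck-at-1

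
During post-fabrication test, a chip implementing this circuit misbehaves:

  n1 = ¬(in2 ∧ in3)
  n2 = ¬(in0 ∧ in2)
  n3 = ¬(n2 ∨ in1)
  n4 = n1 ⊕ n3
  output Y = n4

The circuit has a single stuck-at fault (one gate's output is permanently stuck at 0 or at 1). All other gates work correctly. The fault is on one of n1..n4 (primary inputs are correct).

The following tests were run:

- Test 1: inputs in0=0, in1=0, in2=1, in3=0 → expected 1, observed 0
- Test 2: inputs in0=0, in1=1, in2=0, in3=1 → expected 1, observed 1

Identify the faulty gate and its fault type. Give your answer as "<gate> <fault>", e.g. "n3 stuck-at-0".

Fault-free values for test 1 (in0=0, in1=0, in2=1, in3=0): n1=1, n2=1, n3=0, n4=1, giving Y=1. Observed 0.
Test 1: faults giving observed 0 are {n1 stuck-at-0, n2 stuck-at-0, n3 stuck-at-1, n4 stuck-at-0}.
Test 2 (in0=0, in1=1, in2=0, in3=1): fault-free n1=1, n2=1, n3=0, n4=1 → 1; observed 1. Eliminates n1 stuck-at-0, n3 stuck-at-1, n4 stuck-at-0.
Only n2 stuck-at-0 is consistent with every test.

n2 stuck-at-0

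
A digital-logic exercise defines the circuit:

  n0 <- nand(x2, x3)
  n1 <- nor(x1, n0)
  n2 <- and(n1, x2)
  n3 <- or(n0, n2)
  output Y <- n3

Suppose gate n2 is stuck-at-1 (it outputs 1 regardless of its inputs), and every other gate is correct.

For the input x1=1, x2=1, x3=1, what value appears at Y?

Propagate with n2 forced: n0=0, n1=0, n2=1 [stuck-at-1], n3=1.
So Y = 1. (Without the fault it would be 0.)

1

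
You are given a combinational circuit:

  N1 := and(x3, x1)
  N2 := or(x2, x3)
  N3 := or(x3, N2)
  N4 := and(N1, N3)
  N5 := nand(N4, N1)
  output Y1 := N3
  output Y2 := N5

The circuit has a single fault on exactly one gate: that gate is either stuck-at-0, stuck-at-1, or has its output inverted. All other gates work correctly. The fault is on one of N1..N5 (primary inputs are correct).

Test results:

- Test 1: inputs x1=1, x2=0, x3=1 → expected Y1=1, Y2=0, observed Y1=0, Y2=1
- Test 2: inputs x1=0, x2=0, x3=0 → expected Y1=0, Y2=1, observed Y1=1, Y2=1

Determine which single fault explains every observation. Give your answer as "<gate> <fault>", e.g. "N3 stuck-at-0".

N3 inverted output

Fault-free values for test 1 (x1=1, x2=0, x3=1): N1=1, N2=1, N3=1, N4=1, N5=0, giving Y1=1, Y2=0. Observed Y1=0, Y2=1.
Test 1: faults giving observed Y1=0, Y2=1 are {N3 stuck-at-0, N3 inverted output}.
Test 2 (x1=0, x2=0, x3=0): fault-free N1=0, N2=0, N3=0, N4=0, N5=1 → Y1=0, Y2=1; observed Y1=1, Y2=1. Eliminates N3 stuck-at-0.
Only N3 inverted output is consistent with every test.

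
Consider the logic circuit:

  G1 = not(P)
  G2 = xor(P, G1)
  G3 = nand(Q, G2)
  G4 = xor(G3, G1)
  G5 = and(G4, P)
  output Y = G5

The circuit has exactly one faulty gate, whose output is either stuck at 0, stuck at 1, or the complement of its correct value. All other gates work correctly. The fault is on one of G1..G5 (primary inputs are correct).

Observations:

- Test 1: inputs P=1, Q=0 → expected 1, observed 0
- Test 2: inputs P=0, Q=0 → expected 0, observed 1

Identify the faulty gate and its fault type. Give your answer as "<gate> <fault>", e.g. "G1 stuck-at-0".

G5 inverted output

Fault-free values for test 1 (P=1, Q=0): G1=0, G2=1, G3=1, G4=1, G5=1, giving Y=1. Observed 0.
Test 1: faults giving observed 0 are {G1 stuck-at-1, G1 inverted output, G3 stuck-at-0, G3 inverted output, G4 stuck-at-0, G4 inverted output, G5 stuck-at-0, G5 inverted output}.
Test 2 (P=0, Q=0): fault-free G1=1, G2=1, G3=1, G4=0, G5=0 → 0; observed 1. Eliminates G1 stuck-at-1, G1 inverted output, G3 stuck-at-0, G3 inverted output, G4 stuck-at-0, G4 inverted output, G5 stuck-at-0.
Only G5 inverted output is consistent with every test.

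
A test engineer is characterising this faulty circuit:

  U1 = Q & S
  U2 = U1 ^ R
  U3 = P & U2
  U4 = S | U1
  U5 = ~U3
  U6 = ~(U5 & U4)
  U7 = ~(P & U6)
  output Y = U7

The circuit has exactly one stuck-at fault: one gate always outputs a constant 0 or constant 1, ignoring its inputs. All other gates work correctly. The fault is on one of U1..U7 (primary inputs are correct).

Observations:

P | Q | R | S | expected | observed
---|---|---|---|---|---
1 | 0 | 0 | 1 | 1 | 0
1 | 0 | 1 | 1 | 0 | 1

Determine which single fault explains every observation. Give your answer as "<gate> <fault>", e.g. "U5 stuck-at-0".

Fault-free values for test 1 (P=1, Q=0, R=0, S=1): U1=0, U2=0, U3=0, U4=1, U5=1, U6=0, U7=1, giving Y=1. Observed 0.
Test 1: faults giving observed 0 are {U1 stuck-at-1, U2 stuck-at-1, U3 stuck-at-1, U4 stuck-at-0, U5 stuck-at-0, U6 stuck-at-1, U7 stuck-at-0}.
Test 2 (P=1, Q=0, R=1, S=1): fault-free U1=0, U2=1, U3=1, U4=1, U5=0, U6=1, U7=0 → 0; observed 1. Eliminates U2 stuck-at-1, U3 stuck-at-1, U4 stuck-at-0, U5 stuck-at-0, U6 stuck-at-1, U7 stuck-at-0.
Only U1 stuck-at-1 is consistent with every test.

U1 stuck-at-1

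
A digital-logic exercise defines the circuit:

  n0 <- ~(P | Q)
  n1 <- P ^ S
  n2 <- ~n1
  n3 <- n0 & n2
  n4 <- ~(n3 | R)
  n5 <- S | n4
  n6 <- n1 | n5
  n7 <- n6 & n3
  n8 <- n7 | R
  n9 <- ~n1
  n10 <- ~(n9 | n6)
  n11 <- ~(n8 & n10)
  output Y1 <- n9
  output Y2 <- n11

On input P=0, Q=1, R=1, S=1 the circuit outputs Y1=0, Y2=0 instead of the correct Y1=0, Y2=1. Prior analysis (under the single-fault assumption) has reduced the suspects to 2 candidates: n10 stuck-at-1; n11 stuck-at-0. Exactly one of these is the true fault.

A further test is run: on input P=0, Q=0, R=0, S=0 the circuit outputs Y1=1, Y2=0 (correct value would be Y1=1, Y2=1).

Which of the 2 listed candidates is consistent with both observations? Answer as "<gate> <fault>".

n11 stuck-at-0

Evaluate each candidate on input P=0, Q=0, R=0, S=0:
  n10 stuck-at-1: n0=1, n1=0, n2=1, n3=1, n4=0, n5=0, n6=0, n7=0, n8=0, n9=1, n10=1 [stuck-at-1], n11=1 → Y1=1, Y2=1 — eliminated
  n11 stuck-at-0: n0=1, n1=0, n2=1, n3=1, n4=0, n5=0, n6=0, n7=0, n8=0, n9=1, n10=0, n11=0 [stuck-at-0] → Y1=1, Y2=0 — matches
Only n11 stuck-at-0 reproduces the observed Y1=1, Y2=0.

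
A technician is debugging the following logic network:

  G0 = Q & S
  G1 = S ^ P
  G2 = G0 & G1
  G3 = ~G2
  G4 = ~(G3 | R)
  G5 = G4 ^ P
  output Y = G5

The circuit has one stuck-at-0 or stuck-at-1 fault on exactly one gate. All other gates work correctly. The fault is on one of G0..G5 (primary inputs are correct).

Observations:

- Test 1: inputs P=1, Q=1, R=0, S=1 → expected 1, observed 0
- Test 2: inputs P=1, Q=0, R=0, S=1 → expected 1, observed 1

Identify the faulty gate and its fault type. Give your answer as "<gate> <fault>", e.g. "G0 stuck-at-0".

G1 stuck-at-1

Fault-free values for test 1 (P=1, Q=1, R=0, S=1): G0=1, G1=0, G2=0, G3=1, G4=0, G5=1, giving Y=1. Observed 0.
Test 1: faults giving observed 0 are {G1 stuck-at-1, G2 stuck-at-1, G3 stuck-at-0, G4 stuck-at-1, G5 stuck-at-0}.
Test 2 (P=1, Q=0, R=0, S=1): fault-free G0=0, G1=0, G2=0, G3=1, G4=0, G5=1 → 1; observed 1. Eliminates G2 stuck-at-1, G3 stuck-at-0, G4 stuck-at-1, G5 stuck-at-0.
Only G1 stuck-at-1 is consistent with every test.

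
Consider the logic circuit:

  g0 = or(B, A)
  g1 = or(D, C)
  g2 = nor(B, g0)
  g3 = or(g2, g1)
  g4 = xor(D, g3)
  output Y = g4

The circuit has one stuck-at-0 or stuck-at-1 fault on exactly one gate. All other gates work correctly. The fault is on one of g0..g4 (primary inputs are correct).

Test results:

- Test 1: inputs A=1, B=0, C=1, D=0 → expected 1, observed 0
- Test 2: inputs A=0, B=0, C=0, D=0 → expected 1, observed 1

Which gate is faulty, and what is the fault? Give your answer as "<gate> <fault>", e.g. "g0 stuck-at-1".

Fault-free values for test 1 (A=1, B=0, C=1, D=0): g0=1, g1=1, g2=0, g3=1, g4=1, giving Y=1. Observed 0.
Test 1: faults giving observed 0 are {g1 stuck-at-0, g3 stuck-at-0, g4 stuck-at-0}.
Test 2 (A=0, B=0, C=0, D=0): fault-free g0=0, g1=0, g2=1, g3=1, g4=1 → 1; observed 1. Eliminates g3 stuck-at-0, g4 stuck-at-0.
Only g1 stuck-at-0 is consistent with every test.

g1 stuck-at-0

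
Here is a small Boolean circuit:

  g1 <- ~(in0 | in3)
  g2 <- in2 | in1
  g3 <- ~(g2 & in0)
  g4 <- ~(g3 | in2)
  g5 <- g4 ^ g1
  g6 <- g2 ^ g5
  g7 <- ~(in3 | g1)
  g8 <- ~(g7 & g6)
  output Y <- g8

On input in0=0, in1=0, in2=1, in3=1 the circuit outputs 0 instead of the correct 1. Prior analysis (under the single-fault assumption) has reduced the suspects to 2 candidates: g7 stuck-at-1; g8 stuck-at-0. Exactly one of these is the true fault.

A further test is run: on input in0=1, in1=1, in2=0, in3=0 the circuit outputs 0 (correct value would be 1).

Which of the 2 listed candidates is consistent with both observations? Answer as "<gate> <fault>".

Evaluate each candidate on input in0=1, in1=1, in2=0, in3=0:
  g7 stuck-at-1: g1=0, g2=1, g3=0, g4=1, g5=1, g6=0, g7=1 [stuck-at-1], g8=1 → 1 — eliminated
  g8 stuck-at-0: g1=0, g2=1, g3=0, g4=1, g5=1, g6=0, g7=1, g8=0 [stuck-at-0] → 0 — matches
Only g8 stuck-at-0 reproduces the observed 0.

g8 stuck-at-0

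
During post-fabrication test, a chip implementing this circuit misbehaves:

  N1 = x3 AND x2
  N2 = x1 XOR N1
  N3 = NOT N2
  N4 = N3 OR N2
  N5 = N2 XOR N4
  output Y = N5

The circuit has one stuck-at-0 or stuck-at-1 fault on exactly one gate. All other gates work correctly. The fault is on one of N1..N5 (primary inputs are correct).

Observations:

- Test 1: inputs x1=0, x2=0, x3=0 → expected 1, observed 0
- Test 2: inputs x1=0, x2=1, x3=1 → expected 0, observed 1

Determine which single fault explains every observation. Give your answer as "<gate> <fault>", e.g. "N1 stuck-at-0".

Fault-free values for test 1 (x1=0, x2=0, x3=0): N1=0, N2=0, N3=1, N4=1, N5=1, giving Y=1. Observed 0.
Test 1: faults giving observed 0 are {N1 stuck-at-1, N2 stuck-at-1, N3 stuck-at-0, N4 stuck-at-0, N5 stuck-at-0}.
Test 2 (x1=0, x2=1, x3=1): fault-free N1=1, N2=1, N3=0, N4=1, N5=0 → 0; observed 1. Eliminates N1 stuck-at-1, N2 stuck-at-1, N3 stuck-at-0, N5 stuck-at-0.
Only N4 stuck-at-0 is consistent with every test.

N4 stuck-at-0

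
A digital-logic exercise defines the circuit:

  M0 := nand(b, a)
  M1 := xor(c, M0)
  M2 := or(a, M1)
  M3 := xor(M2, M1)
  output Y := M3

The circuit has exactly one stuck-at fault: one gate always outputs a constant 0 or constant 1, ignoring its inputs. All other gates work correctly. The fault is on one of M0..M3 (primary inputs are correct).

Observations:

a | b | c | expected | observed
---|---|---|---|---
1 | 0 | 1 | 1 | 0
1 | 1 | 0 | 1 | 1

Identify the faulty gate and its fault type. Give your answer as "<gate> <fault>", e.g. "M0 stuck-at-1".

M0 stuck-at-0

Fault-free values for test 1 (a=1, b=0, c=1): M0=1, M1=0, M2=1, M3=1, giving Y=1. Observed 0.
Test 1: faults giving observed 0 are {M0 stuck-at-0, M1 stuck-at-1, M2 stuck-at-0, M3 stuck-at-0}.
Test 2 (a=1, b=1, c=0): fault-free M0=0, M1=0, M2=1, M3=1 → 1; observed 1. Eliminates M1 stuck-at-1, M2 stuck-at-0, M3 stuck-at-0.
Only M0 stuck-at-0 is consistent with every test.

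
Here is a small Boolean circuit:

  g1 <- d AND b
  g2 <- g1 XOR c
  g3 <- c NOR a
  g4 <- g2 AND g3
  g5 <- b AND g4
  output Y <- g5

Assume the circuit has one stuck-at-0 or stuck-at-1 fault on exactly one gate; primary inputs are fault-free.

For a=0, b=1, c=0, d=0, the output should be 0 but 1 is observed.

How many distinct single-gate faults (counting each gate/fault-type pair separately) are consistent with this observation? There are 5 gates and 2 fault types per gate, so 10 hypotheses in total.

4

Fault-free: g1=0, g2=0, g3=1, g4=0, g5=0 → 0. Observed 1.
  g1 stuck-at-0: output 0 ✗
  g1 stuck-at-1: output 1 ✓
  g2 stuck-at-0: output 0 ✗
  g2 stuck-at-1: output 1 ✓
  g3 stuck-at-0: output 0 ✗
  g3 stuck-at-1: output 0 ✗
  g4 stuck-at-0: output 0 ✗
  g4 stuck-at-1: output 1 ✓
  g5 stuck-at-0: output 0 ✗
  g5 stuck-at-1: output 1 ✓
Consistent faults: {g1 stuck-at-1, g2 stuck-at-1, g4 stuck-at-1, g5 stuck-at-1} — 4 in all.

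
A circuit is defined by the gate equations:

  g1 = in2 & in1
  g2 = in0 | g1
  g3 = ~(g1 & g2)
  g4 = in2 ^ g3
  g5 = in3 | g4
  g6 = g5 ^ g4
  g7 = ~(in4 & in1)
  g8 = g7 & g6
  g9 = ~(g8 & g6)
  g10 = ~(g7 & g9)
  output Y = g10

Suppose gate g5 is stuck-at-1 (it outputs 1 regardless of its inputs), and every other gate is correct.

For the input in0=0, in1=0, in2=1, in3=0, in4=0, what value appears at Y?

Propagate with g5 forced: g1=0, g2=0, g3=1, g4=0, g5=1 [stuck-at-1], g6=1, g7=1, g8=1, g9=0, g10=1.
So Y = 1. (Without the fault it would be 0.)

1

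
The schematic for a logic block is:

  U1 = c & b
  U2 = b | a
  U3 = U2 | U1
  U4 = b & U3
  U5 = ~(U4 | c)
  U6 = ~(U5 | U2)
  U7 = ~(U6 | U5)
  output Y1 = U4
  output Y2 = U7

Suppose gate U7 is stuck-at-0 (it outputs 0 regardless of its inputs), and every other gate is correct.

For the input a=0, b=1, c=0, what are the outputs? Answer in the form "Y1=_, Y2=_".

Propagate with U7 forced: U1=0, U2=1, U3=1, U4=1, U5=0, U6=0, U7=0 [stuck-at-0].
So the outputs are Y1=1, Y2=0. (Without the fault they would be Y1=1, Y2=1.)

Y1=1, Y2=0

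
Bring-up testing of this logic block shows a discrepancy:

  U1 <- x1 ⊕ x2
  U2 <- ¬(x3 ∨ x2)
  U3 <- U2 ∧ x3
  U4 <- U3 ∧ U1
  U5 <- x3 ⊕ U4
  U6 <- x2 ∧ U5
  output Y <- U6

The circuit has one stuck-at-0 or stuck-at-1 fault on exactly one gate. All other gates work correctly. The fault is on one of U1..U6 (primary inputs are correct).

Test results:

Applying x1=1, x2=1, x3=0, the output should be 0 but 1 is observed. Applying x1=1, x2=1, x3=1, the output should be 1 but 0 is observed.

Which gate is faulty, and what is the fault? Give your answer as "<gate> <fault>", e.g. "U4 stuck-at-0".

U4 stuck-at-1

Fault-free values for test 1 (x1=1, x2=1, x3=0): U1=0, U2=0, U3=0, U4=0, U5=0, U6=0, giving Y=0. Observed 1.
Test 1: faults giving observed 1 are {U4 stuck-at-1, U5 stuck-at-1, U6 stuck-at-1}.
Test 2 (x1=1, x2=1, x3=1): fault-free U1=0, U2=0, U3=0, U4=0, U5=1, U6=1 → 1; observed 0. Eliminates U5 stuck-at-1, U6 stuck-at-1.
Only U4 stuck-at-1 is consistent with every test.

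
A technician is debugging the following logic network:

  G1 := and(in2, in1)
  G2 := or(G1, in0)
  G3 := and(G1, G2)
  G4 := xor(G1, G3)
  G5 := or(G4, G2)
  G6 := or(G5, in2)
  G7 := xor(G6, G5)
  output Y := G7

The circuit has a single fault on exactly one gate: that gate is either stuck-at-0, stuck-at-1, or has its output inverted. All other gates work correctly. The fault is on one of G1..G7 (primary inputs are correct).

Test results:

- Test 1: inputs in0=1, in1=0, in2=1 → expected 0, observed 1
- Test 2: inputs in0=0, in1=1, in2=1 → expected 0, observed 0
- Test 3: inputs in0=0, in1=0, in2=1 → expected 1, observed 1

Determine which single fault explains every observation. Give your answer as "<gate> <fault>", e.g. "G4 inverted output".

G2 stuck-at-0

Fault-free values for test 1 (in0=1, in1=0, in2=1): G1=0, G2=1, G3=0, G4=0, G5=1, G6=1, G7=0, giving Y=0. Observed 1.
Test 1: faults giving observed 1 are {G2 stuck-at-0, G2 inverted output, G5 stuck-at-0, G5 inverted output, G6 stuck-at-0, G6 inverted output, G7 stuck-at-1, G7 inverted output}.
Test 2 (in0=0, in1=1, in2=1): fault-free G1=1, G2=1, G3=1, G4=0, G5=1, G6=1, G7=0 → 0; observed 0. Eliminates G5 stuck-at-0, G5 inverted output, G6 stuck-at-0, G6 inverted output, G7 stuck-at-1, G7 inverted output.
Test 3 (in0=0, in1=0, in2=1): fault-free G1=0, G2=0, G3=0, G4=0, G5=0, G6=1, G7=1 → 1; observed 1. Eliminates G2 inverted output.
Only G2 stuck-at-0 is consistent with every test.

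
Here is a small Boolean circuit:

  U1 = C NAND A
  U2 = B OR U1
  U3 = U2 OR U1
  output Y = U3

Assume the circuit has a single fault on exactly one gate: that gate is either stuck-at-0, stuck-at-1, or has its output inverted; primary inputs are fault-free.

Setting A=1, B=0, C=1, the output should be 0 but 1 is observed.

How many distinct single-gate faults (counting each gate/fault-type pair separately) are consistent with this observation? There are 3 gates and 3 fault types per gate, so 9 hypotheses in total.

6

Fault-free: U1=0, U2=0, U3=0 → 0. Observed 1.
  U1 stuck-at-0: output 0 ✗
  U1 stuck-at-1: output 1 ✓
  U1 inverted output: output 1 ✓
  U2 stuck-at-0: output 0 ✗
  U2 stuck-at-1: output 1 ✓
  U2 inverted output: output 1 ✓
  U3 stuck-at-0: output 0 ✗
  U3 stuck-at-1: output 1 ✓
  U3 inverted output: output 1 ✓
Consistent faults: {U1 stuck-at-1, U1 inverted output, U2 stuck-at-1, U2 inverted output, U3 stuck-at-1, U3 inverted output} — 6 in all.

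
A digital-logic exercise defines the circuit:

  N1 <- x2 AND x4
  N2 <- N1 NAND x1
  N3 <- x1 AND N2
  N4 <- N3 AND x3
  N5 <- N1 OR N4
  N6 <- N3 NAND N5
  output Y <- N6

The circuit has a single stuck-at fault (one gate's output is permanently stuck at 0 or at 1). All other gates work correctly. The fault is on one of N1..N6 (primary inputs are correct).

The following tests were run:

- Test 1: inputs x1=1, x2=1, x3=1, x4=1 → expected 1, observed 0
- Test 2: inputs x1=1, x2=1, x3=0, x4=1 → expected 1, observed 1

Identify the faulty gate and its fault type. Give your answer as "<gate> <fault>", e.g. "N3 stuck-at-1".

Fault-free values for test 1 (x1=1, x2=1, x3=1, x4=1): N1=1, N2=0, N3=0, N4=0, N5=1, N6=1, giving Y=1. Observed 0.
Test 1: faults giving observed 0 are {N1 stuck-at-0, N2 stuck-at-1, N3 stuck-at-1, N6 stuck-at-0}.
Test 2 (x1=1, x2=1, x3=0, x4=1): fault-free N1=1, N2=0, N3=0, N4=0, N5=1, N6=1 → 1; observed 1. Eliminates N2 stuck-at-1, N3 stuck-at-1, N6 stuck-at-0.
Only N1 stuck-at-0 is consistent with every test.

N1 stuck-at-0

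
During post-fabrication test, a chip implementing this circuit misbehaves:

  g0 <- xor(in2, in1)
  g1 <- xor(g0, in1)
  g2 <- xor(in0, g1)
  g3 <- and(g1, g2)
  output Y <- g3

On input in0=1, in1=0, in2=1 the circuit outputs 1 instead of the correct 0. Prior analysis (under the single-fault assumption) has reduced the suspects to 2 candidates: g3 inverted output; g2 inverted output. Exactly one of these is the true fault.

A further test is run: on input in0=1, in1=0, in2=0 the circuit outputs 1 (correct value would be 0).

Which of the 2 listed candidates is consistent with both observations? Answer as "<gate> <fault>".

Evaluate each candidate on input in0=1, in1=0, in2=0:
  g3 inverted output: g0=0, g1=0, g2=1, g3=1 [inverted output] → 1 — matches
  g2 inverted output: g0=0, g1=0, g2=0 [inverted output], g3=0 → 0 — eliminated
Only g3 inverted output reproduces the observed 1.

g3 inverted output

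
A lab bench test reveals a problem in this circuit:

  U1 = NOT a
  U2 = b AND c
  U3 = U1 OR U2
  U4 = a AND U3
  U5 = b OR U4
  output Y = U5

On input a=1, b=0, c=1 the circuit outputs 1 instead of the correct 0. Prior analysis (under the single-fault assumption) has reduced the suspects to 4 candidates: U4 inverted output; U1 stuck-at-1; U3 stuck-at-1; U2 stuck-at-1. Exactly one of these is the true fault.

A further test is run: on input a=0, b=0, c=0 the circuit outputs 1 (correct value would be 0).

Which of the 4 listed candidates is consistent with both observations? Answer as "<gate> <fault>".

Evaluate each candidate on input a=0, b=0, c=0:
  U4 inverted output: U1=1, U2=0, U3=1, U4=1 [inverted output], U5=1 → 1 — matches
  U1 stuck-at-1: U1=1 [stuck-at-1], U2=0, U3=1, U4=0, U5=0 → 0 — eliminated
  U3 stuck-at-1: U1=1, U2=0, U3=1 [stuck-at-1], U4=0, U5=0 → 0 — eliminated
  U2 stuck-at-1: U1=1, U2=1 [stuck-at-1], U3=1, U4=0, U5=0 → 0 — eliminated
Only U4 inverted output reproduces the observed 1.

U4 inverted output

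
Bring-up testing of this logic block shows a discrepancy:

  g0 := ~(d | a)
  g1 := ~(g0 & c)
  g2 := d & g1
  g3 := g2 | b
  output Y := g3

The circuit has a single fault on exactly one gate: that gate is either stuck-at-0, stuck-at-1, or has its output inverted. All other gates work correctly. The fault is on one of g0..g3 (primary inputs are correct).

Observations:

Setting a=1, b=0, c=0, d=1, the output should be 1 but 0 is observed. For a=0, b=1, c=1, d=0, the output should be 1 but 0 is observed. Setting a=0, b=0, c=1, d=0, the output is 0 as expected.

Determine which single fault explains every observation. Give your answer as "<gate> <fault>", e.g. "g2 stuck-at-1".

Fault-free values for test 1 (a=1, b=0, c=0, d=1): g0=0, g1=1, g2=1, g3=1, giving Y=1. Observed 0.
Test 1: faults giving observed 0 are {g1 stuck-at-0, g1 inverted output, g2 stuck-at-0, g2 inverted output, g3 stuck-at-0, g3 inverted output}.
Test 2 (a=0, b=1, c=1, d=0): fault-free g0=1, g1=0, g2=0, g3=1 → 1; observed 0. Eliminates g1 stuck-at-0, g1 inverted output, g2 stuck-at-0, g2 inverted output.
Test 3 (a=0, b=0, c=1, d=0): fault-free g0=1, g1=0, g2=0, g3=0 → 0; observed 0. Eliminates g3 inverted output.
Only g3 stuck-at-0 is consistent with every test.

g3 stuck-at-0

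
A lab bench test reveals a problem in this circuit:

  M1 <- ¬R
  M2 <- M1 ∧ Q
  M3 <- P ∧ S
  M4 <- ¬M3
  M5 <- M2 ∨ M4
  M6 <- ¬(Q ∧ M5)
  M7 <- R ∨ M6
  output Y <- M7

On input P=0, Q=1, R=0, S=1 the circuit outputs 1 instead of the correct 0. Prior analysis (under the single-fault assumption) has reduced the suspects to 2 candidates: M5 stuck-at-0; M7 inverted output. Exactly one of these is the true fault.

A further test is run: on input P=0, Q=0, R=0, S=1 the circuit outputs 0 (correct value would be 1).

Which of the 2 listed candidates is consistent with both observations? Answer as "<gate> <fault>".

Evaluate each candidate on input P=0, Q=0, R=0, S=1:
  M5 stuck-at-0: M1=1, M2=0, M3=0, M4=1, M5=0 [stuck-at-0], M6=1, M7=1 → 1 — eliminated
  M7 inverted output: M1=1, M2=0, M3=0, M4=1, M5=1, M6=1, M7=0 [inverted output] → 0 — matches
Only M7 inverted output reproduces the observed 0.

M7 inverted output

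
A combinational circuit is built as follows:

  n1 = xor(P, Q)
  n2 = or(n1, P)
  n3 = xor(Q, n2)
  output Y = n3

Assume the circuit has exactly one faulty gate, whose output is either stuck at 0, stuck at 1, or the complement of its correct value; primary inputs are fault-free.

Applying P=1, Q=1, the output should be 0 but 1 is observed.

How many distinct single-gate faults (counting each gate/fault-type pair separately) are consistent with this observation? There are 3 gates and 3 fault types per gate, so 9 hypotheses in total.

Fault-free: n1=0, n2=1, n3=0 → 0. Observed 1.
  n1 stuck-at-0: output 0 ✗
  n1 stuck-at-1: output 0 ✗
  n1 inverted output: output 0 ✗
  n2 stuck-at-0: output 1 ✓
  n2 stuck-at-1: output 0 ✗
  n2 inverted output: output 1 ✓
  n3 stuck-at-0: output 0 ✗
  n3 stuck-at-1: output 1 ✓
  n3 inverted output: output 1 ✓
Consistent faults: {n2 stuck-at-0, n2 inverted output, n3 stuck-at-1, n3 inverted output} — 4 in all.

4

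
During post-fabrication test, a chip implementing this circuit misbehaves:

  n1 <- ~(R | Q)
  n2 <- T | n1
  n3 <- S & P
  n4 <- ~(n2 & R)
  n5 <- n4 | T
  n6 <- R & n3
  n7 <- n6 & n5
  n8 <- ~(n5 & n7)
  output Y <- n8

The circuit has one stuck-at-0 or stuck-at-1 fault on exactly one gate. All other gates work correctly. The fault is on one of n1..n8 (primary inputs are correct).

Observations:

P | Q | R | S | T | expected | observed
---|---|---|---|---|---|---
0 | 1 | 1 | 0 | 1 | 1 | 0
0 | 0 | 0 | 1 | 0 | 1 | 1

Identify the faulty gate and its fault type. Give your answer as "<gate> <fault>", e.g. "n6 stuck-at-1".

n3 stuck-at-1

Fault-free values for test 1 (P=0, Q=1, R=1, S=0, T=1): n1=0, n2=1, n3=0, n4=0, n5=1, n6=0, n7=0, n8=1, giving Y=1. Observed 0.
Test 1: faults giving observed 0 are {n3 stuck-at-1, n6 stuck-at-1, n7 stuck-at-1, n8 stuck-at-0}.
Test 2 (P=0, Q=0, R=0, S=1, T=0): fault-free n1=1, n2=1, n3=0, n4=1, n5=1, n6=0, n7=0, n8=1 → 1; observed 1. Eliminates n6 stuck-at-1, n7 stuck-at-1, n8 stuck-at-0.
Only n3 stuck-at-1 is consistent with every test.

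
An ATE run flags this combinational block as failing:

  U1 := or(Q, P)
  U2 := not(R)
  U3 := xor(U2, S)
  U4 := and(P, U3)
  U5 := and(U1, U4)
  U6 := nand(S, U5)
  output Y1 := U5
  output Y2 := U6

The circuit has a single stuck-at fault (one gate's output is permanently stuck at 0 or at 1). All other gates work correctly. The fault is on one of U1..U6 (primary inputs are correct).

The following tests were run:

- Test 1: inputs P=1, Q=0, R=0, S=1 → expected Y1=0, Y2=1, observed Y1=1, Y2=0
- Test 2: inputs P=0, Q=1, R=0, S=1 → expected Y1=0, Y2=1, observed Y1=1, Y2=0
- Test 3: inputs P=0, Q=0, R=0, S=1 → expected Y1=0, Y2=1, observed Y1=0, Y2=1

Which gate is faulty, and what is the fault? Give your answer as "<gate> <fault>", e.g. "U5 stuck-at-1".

U4 stuck-at-1

Fault-free values for test 1 (P=1, Q=0, R=0, S=1): U1=1, U2=1, U3=0, U4=0, U5=0, U6=1, giving Y1=0, Y2=1. Observed Y1=1, Y2=0.
Test 1: faults giving observed Y1=1, Y2=0 are {U2 stuck-at-0, U3 stuck-at-1, U4 stuck-at-1, U5 stuck-at-1}.
Test 2 (P=0, Q=1, R=0, S=1): fault-free U1=1, U2=1, U3=0, U4=0, U5=0, U6=1 → Y1=0, Y2=1; observed Y1=1, Y2=0. Eliminates U2 stuck-at-0, U3 stuck-at-1.
Test 3 (P=0, Q=0, R=0, S=1): fault-free U1=0, U2=1, U3=0, U4=0, U5=0, U6=1 → Y1=0, Y2=1; observed Y1=0, Y2=1. Eliminates U5 stuck-at-1.
Only U4 stuck-at-1 is consistent with every test.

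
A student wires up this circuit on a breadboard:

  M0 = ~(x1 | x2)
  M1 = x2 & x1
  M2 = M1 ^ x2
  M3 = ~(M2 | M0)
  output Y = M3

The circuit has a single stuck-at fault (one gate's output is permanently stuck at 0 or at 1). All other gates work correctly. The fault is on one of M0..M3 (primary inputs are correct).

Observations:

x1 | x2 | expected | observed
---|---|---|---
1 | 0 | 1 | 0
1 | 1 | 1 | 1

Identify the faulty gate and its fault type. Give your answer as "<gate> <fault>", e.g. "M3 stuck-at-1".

M1 stuck-at-1

Fault-free values for test 1 (x1=1, x2=0): M0=0, M1=0, M2=0, M3=1, giving Y=1. Observed 0.
Test 1: faults giving observed 0 are {M0 stuck-at-1, M1 stuck-at-1, M2 stuck-at-1, M3 stuck-at-0}.
Test 2 (x1=1, x2=1): fault-free M0=0, M1=1, M2=0, M3=1 → 1; observed 1. Eliminates M0 stuck-at-1, M2 stuck-at-1, M3 stuck-at-0.
Only M1 stuck-at-1 is consistent with every test.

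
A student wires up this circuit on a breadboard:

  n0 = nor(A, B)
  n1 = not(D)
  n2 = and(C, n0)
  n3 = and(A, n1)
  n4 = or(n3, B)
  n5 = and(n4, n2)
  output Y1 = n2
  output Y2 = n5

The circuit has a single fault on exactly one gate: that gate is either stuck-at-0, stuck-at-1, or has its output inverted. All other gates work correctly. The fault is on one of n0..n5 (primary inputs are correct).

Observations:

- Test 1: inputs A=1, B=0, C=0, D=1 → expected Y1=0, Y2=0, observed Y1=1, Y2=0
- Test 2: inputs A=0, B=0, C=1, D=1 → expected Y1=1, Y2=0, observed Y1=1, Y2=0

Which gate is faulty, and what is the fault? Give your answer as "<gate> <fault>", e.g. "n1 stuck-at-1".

n2 stuck-at-1

Fault-free values for test 1 (A=1, B=0, C=0, D=1): n0=0, n1=0, n2=0, n3=0, n4=0, n5=0, giving Y1=0, Y2=0. Observed Y1=1, Y2=0.
Test 1: faults giving observed Y1=1, Y2=0 are {n2 stuck-at-1, n2 inverted output}.
Test 2 (A=0, B=0, C=1, D=1): fault-free n0=1, n1=0, n2=1, n3=0, n4=0, n5=0 → Y1=1, Y2=0; observed Y1=1, Y2=0. Eliminates n2 inverted output.
Only n2 stuck-at-1 is consistent with every test.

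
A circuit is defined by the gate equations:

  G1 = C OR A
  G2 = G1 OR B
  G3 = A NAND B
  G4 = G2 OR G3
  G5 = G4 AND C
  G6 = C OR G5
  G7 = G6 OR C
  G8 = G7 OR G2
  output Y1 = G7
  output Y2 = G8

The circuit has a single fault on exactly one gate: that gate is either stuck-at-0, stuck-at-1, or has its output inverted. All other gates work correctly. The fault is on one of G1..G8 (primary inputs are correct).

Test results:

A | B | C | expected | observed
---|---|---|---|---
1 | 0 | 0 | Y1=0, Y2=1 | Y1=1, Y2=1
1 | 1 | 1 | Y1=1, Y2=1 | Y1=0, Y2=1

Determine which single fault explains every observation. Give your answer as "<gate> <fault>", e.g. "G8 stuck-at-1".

G7 inverted output

Fault-free values for test 1 (A=1, B=0, C=0): G1=1, G2=1, G3=1, G4=1, G5=0, G6=0, G7=0, G8=1, giving Y1=0, Y2=1. Observed Y1=1, Y2=1.
Test 1: faults giving observed Y1=1, Y2=1 are {G5 stuck-at-1, G5 inverted output, G6 stuck-at-1, G6 inverted output, G7 stuck-at-1, G7 inverted output}.
Test 2 (A=1, B=1, C=1): fault-free G1=1, G2=1, G3=0, G4=1, G5=1, G6=1, G7=1, G8=1 → Y1=1, Y2=1; observed Y1=0, Y2=1. Eliminates G5 stuck-at-1, G5 inverted output, G6 stuck-at-1, G6 inverted output, G7 stuck-at-1.
Only G7 inverted output is consistent with every test.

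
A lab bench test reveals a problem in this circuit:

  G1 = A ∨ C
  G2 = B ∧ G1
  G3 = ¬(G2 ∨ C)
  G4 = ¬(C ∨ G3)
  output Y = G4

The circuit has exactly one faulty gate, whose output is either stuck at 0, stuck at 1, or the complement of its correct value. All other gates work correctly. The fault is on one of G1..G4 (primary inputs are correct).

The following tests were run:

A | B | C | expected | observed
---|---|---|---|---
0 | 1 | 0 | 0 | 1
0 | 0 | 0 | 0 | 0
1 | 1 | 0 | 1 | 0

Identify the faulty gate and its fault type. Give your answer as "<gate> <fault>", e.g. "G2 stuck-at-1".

G1 inverted output

Fault-free values for test 1 (A=0, B=1, C=0): G1=0, G2=0, G3=1, G4=0, giving Y=0. Observed 1.
Test 1: faults giving observed 1 are {G1 stuck-at-1, G1 inverted output, G2 stuck-at-1, G2 inverted output, G3 stuck-at-0, G3 inverted output, G4 stuck-at-1, G4 inverted output}.
Test 2 (A=0, B=0, C=0): fault-free G1=0, G2=0, G3=1, G4=0 → 0; observed 0. Eliminates G2 stuck-at-1, G2 inverted output, G3 stuck-at-0, G3 inverted output, G4 stuck-at-1, G4 inverted output.
Test 3 (A=1, B=1, C=0): fault-free G1=1, G2=1, G3=0, G4=1 → 1; observed 0. Eliminates G1 stuck-at-1.
Only G1 inverted output is consistent with every test.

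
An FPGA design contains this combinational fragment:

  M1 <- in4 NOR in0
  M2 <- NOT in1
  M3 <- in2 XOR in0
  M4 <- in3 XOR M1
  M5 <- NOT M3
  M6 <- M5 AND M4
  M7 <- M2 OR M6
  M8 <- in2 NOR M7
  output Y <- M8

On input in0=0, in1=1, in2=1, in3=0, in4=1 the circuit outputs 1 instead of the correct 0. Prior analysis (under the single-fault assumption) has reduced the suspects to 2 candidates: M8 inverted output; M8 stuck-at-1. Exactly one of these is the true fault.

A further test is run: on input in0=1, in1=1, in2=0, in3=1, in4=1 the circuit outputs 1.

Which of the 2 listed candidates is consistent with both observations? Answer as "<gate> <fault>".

M8 stuck-at-1

Evaluate each candidate on input in0=1, in1=1, in2=0, in3=1, in4=1:
  M8 inverted output: M1=0, M2=0, M3=1, M4=1, M5=0, M6=0, M7=0, M8=0 [inverted output] → 0 — eliminated
  M8 stuck-at-1: M1=0, M2=0, M3=1, M4=1, M5=0, M6=0, M7=0, M8=1 [stuck-at-1] → 1 — matches
Only M8 stuck-at-1 reproduces the observed 1.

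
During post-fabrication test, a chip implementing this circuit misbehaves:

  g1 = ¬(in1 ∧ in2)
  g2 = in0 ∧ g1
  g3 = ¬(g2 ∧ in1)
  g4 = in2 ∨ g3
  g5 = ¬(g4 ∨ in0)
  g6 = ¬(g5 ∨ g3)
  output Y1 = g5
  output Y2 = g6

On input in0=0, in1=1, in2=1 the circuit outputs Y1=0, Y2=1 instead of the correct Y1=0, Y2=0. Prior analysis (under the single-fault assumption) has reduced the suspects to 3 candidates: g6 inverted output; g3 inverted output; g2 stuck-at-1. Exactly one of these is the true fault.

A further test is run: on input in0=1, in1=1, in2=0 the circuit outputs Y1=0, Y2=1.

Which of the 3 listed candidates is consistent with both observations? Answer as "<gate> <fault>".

g2 stuck-at-1

Evaluate each candidate on input in0=1, in1=1, in2=0:
  g6 inverted output: g1=1, g2=1, g3=0, g4=0, g5=0, g6=0 [inverted output] → Y1=0, Y2=0 — eliminated
  g3 inverted output: g1=1, g2=1, g3=1 [inverted output], g4=1, g5=0, g6=0 → Y1=0, Y2=0 — eliminated
  g2 stuck-at-1: g1=1, g2=1 [stuck-at-1], g3=0, g4=0, g5=0, g6=1 → Y1=0, Y2=1 — matches
Only g2 stuck-at-1 reproduces the observed Y1=0, Y2=1.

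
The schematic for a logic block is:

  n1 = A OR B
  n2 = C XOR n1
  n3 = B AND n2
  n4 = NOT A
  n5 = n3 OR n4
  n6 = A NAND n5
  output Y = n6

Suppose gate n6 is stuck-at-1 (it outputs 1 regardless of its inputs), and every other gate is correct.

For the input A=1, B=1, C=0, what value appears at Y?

Propagate with n6 forced: n1=1, n2=1, n3=1, n4=0, n5=1, n6=1 [stuck-at-1].
So Y = 1. (Without the fault it would be 0.)

1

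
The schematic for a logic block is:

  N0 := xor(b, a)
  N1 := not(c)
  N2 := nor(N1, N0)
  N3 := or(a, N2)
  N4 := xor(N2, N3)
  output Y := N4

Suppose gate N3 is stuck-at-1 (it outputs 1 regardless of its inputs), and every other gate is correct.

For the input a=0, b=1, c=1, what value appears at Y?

Propagate with N3 forced: N0=1, N1=0, N2=0, N3=1 [stuck-at-1], N4=1.
So Y = 1. (Without the fault it would be 0.)

1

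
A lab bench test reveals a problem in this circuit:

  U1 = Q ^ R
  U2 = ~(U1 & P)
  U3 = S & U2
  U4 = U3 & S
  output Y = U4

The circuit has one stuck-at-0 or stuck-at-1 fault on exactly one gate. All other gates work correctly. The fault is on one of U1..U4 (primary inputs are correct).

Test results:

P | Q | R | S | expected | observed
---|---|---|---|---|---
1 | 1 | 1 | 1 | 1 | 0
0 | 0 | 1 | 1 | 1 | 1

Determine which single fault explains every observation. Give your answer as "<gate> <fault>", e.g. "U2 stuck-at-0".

Fault-free values for test 1 (P=1, Q=1, R=1, S=1): U1=0, U2=1, U3=1, U4=1, giving Y=1. Observed 0.
Test 1: faults giving observed 0 are {U1 stuck-at-1, U2 stuck-at-0, U3 stuck-at-0, U4 stuck-at-0}.
Test 2 (P=0, Q=0, R=1, S=1): fault-free U1=1, U2=1, U3=1, U4=1 → 1; observed 1. Eliminates U2 stuck-at-0, U3 stuck-at-0, U4 stuck-at-0.
Only U1 stuck-at-1 is consistent with every test.

U1 stuck-at-1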